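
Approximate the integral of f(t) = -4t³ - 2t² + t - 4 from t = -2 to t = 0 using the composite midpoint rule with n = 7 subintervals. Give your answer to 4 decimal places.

0.5306

h = (0 − (-2))/7 = 0.285714.
Midpoints m₁,…,m₇ = -1.857143, -1.571429, -1.285714, -1, -0.714286, -0.428571, -0.142857.
f(m₁)=12.865889, f(m₂)=5.011662, f(m₃)=-0.090379, f(m₄)=-3, f(m₅)=-4.276968, f(m₆)=-4.481050, f(m₇)=-4.172012.
h·[f(m₁) + f(m₂) + f(m₃) + f(m₄) + f(m₅) + f(m₆) + f(m₇)] = 0.285714·(1.857143) = 0.5306.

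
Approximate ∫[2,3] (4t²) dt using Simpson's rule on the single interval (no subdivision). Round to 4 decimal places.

S = (b−a)/6 · [f(2) + 4f(2.5) + f(3)] = 0.166667·[16 + 4·25 + 36] = 25.3333.

25.3333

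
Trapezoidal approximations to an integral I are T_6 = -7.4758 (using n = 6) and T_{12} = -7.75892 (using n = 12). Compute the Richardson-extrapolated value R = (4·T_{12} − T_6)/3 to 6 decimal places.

-7.853293

R = (4·T_{12} − T_6) / 3 = (4·(-7.75892) − (-7.4758))/3 = (-23.55988)/3 = -7.853293.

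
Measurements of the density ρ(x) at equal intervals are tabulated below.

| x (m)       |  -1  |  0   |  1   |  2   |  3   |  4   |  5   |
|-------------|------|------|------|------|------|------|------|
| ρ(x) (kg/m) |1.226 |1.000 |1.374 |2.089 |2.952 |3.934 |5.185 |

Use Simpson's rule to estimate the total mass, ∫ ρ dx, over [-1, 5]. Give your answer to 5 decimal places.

h = 1, n = 6.
(h/3)·[y₀ + 4y₁ + 2y₂ + 4y₃ + 2y₄ + 4y₅ + y₆] = 0.333333·(43.155) = 14.38500.

14.38500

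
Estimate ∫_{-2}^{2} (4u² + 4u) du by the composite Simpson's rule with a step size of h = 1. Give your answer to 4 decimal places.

21.3333

h = (2 − (-2))/4 = 1.
Nodes u₀,…,u₄ = -2, -1, 0, 1, 2.
f(u) = 4u² + 4u: f₀=8, f₁=0, f₂=0, f₃=8, f₄=24.
(h/3)·[f₀ + 4f₁ + 2f₂ + 4f₃ + f₄] = 0.333333·(64) = 21.3333.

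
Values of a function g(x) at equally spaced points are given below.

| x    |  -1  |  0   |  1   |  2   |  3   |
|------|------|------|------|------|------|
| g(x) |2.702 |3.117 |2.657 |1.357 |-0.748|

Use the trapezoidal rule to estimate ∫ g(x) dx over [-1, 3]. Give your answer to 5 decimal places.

h = 1, n = 4.
(h/2)·[y₀ + 2y₁ + 2y₂ + 2y₃ + y₄] = 0.5·(16.216) = 8.10800.

8.10800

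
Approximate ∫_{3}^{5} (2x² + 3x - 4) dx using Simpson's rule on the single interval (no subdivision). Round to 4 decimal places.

81.3333

S = (b−a)/6 · [f(3) + 4f(4) + f(5)] = 0.333333·[23 + 4·40 + 61] = 81.3333.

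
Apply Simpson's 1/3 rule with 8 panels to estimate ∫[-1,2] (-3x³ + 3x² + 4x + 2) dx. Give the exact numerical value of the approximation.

9.75

h = (2 − (-1))/8 = 0.375.
Nodes x₀,…,x₈ = -1, -0.625, -0.25, 0.125, 0.5, 0.875, 1.25, 1.625, 2.
f(x) = -3x³ + 3x² + 4x + 2: f₀=4, f₁=1.404296875, f₂=1.234375, f₃=2.541015625, f₄=4.375, f₅=5.787109375, f₆=5.828125, f₇=3.548828125, f₈=-2.
(h/3)·[f₀ + 4f₁ + 2f₂ + 4f₃ + 2f₄ + 4f₅ + 2f₆ + 4f₇ + f₈] = 0.125·(78) = 9.75.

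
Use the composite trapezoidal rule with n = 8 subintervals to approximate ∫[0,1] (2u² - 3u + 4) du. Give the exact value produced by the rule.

h = (1 − 0)/8 = 0.125.
Nodes u₀,…,u₈ = 0, 0.125, 0.25, 0.375, 0.5, 0.625, 0.75, 0.875, 1.
f(u) = 2u² - 3u + 4: f₀=4, f₁=3.65625, f₂=3.375, f₃=3.15625, f₄=3, f₅=2.90625, f₆=2.875, f₇=2.90625, f₈=3.
(h/2)·[f₀ + 2f₁ + 2f₂ + 2f₃ + 2f₄ + 2f₅ + 2f₆ + 2f₇ + f₈] = 0.0625·(50.75) = 3.171875.

3.171875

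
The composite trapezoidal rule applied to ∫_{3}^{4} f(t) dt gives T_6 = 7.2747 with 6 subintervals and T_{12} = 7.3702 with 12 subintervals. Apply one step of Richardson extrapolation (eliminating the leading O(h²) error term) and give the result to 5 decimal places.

7.40203

R = (4·T_{12} − T_6) / 3 = (4·7.3702 − 7.2747)/3 = (22.2061)/3 = 7.40203.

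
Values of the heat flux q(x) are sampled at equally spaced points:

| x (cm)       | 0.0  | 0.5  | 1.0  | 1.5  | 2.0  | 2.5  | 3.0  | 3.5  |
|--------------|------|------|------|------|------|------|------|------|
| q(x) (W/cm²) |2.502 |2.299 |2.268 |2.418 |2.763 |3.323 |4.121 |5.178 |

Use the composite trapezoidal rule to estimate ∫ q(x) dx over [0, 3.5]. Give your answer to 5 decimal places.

10.51600

h = 0.5, n = 7.
(h/2)·[y₀ + 2y₁ + 2y₂ + 2y₃ + 2y₄ + 2y₅ + 2y₆ + y₇] = 0.25·(42.064) = 10.51600.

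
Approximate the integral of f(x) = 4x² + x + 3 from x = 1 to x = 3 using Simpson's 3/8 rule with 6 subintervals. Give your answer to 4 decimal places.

44.6667

h = (3 − 1)/6 = 0.333333.
Nodes x₀,…,x₆ = 1, 1.333333, 1.666667, 2, 2.333333, 2.666667, 3.
f(x) = 4x² + x + 3: f₀=8, f₁=11.444444, f₂=15.777778, f₃=21, f₄=27.111111, f₅=34.111111, f₆=42.
(3h/8)·[f₀ + 3f₁ + 3f₂ + 2f₃ + 3f₄ + 3f₅ + f₆] = 0.125·(357.333333) = 44.6667.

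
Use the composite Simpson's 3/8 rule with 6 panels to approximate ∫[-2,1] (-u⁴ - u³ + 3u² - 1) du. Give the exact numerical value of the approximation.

3.09375

h = (1 − (-2))/6 = 0.5.
Nodes u₀,…,u₆ = -2, -1.5, -1, -0.5, 0, 0.5, 1.
f(u) = -u⁴ - u³ + 3u² - 1: f₀=3, f₁=4.0625, f₂=2, f₃=-0.1875, f₄=-1, f₅=-0.4375, f₆=0.
(3h/8)·[f₀ + 3f₁ + 3f₂ + 2f₃ + 3f₄ + 3f₅ + f₆] = 0.1875·(16.5) = 3.09375.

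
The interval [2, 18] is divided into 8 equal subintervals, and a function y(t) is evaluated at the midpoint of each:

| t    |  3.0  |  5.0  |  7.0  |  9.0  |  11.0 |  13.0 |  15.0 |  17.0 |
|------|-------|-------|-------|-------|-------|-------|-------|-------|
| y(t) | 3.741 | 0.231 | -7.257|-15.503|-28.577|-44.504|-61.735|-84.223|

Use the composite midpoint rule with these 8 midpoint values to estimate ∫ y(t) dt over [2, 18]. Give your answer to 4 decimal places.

h = 2, n = 8.
h·[y(m₁) + y(m₂) + y(m₃) + y(m₄) + y(m₅) + y(m₆) + y(m₇) + y(m₈)] = 2·(-237.827) = -475.6540.

-475.6540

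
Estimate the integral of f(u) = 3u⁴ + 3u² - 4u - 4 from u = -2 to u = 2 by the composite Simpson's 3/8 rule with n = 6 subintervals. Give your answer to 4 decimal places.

h = (2 − (-2))/6 = 0.666667.
Nodes u₀,…,u₆ = -2, -1.333333, -0.666667, 0, 0.666667, 1.333333, 2.
f(u) = 3u⁴ + 3u² - 4u - 4: f₀=64, f₁=16.148148, f₂=0.592593, f₃=-4, f₄=-4.740741, f₅=5.481481, f₆=48.
(3h/8)·[f₀ + 3f₁ + 3f₂ + 2f₃ + 3f₄ + 3f₅ + f₆] = 0.25·(156.444444) = 39.1111.

39.1111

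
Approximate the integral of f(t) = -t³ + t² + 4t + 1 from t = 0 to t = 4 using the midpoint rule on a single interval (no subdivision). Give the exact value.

20

M = (b−a)·f(2) = 4·(5) = 20.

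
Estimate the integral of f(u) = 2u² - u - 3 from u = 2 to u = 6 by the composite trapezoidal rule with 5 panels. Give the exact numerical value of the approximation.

h = (6 − 2)/5 = 0.8.
Nodes u₀,…,u₅ = 2, 2.8, 3.6, 4.4, 5.2, 6.
f(u) = 2u² - u - 3: f₀=3, f₁=9.88, f₂=19.32, f₃=31.32, f₄=45.88, f₅=63.
(h/2)·[f₀ + 2f₁ + 2f₂ + 2f₃ + 2f₄ + f₅] = 0.4·(278.8) = 111.52.

111.52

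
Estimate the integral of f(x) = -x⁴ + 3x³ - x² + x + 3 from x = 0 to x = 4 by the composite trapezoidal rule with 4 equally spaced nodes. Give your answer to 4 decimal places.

-31.4897

h = (4 − 0)/3 = 1.333333.
Nodes x₀,…,x₃ = 0, 1.333333, 2.666667, 4.
f(x) = -x⁴ + 3x³ - x² + x + 3: f₀=3, f₁=6.506173, f₂=4.876543, f₃=-73.
(h/2)·[f₀ + 2f₁ + 2f₂ + f₃] = 0.666667·(-47.234568) = -31.4897.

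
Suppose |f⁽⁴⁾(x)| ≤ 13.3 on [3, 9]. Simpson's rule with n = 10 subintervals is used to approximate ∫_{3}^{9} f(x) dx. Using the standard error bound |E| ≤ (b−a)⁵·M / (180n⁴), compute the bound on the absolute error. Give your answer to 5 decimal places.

|E| ≤ (6)⁵·13.3 / (180·10⁴) = 103420.8/1800000 = 0.05746.

0.05746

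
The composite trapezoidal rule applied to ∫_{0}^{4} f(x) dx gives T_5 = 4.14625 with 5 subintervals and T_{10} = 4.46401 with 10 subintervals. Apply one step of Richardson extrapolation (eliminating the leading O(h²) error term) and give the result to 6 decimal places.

R = (4·T_{10} − T_5) / 3 = (4·4.46401 − 4.14625)/3 = (13.70979)/3 = 4.569930.

4.569930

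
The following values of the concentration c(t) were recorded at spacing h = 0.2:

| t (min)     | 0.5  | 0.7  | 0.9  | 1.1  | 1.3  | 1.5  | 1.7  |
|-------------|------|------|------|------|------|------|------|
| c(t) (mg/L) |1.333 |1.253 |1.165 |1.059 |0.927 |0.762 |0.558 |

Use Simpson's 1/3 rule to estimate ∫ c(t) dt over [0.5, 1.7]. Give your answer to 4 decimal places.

1.2247

h = 0.2, n = 6.
(h/3)·[y₀ + 4y₁ + 2y₂ + 4y₃ + 2y₄ + 4y₅ + y₆] = 0.066667·(18.371) = 1.2247.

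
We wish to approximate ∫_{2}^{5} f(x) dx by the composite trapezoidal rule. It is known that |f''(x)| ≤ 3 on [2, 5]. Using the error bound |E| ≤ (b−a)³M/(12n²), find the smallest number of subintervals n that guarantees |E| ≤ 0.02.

19

Need 81/(12n²) ≤ 0.02.
n² ≥ 81/(12·0.02) = 337.5 ⇒ n ≥ 18.3712, so the smallest n is 19.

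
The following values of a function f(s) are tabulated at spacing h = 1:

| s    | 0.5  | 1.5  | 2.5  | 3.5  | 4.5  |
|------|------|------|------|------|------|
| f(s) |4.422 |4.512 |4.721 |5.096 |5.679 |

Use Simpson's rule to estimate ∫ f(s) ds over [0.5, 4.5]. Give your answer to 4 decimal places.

h = 1, n = 4.
(h/3)·[y₀ + 4y₁ + 2y₂ + 4y₃ + y₄] = 0.333333·(57.975) = 19.3250.

19.3250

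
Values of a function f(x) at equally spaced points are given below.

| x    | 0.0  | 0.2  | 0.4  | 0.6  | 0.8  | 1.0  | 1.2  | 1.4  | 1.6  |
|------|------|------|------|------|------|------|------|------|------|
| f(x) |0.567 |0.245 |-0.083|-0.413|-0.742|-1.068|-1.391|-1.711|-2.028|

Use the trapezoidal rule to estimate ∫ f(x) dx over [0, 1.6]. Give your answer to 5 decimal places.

-1.17870

h = 0.2, n = 8.
(h/2)·[y₀ + 2y₁ + 2y₂ + 2y₃ + 2y₄ + 2y₅ + 2y₆ + 2y₇ + y₈] = 0.1·(-11.787) = -1.17870.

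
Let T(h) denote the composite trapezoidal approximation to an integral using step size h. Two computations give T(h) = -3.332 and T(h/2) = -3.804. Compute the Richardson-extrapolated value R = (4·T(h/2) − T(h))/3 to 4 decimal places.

R = (4·T(h/2) − T(h)) / 3 = (4·(-3.804) − (-3.332))/3 = (-11.884)/3 = -3.9613.

-3.9613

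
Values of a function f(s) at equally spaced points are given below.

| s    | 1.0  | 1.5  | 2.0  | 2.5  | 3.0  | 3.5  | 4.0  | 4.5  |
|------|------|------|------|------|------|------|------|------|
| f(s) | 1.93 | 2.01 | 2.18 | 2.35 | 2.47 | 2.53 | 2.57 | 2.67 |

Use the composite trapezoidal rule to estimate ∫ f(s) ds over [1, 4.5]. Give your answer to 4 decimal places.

8.2050

h = 0.5, n = 7.
(h/2)·[y₀ + 2y₁ + 2y₂ + 2y₃ + 2y₄ + 2y₅ + 2y₆ + y₇] = 0.25·(32.82) = 8.2050.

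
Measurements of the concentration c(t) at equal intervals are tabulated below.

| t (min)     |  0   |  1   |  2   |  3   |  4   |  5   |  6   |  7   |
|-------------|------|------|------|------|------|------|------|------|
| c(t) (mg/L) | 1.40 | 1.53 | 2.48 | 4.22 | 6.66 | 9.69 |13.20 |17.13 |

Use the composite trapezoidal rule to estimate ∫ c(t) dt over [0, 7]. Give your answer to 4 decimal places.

47.0450

h = 1, n = 7.
(h/2)·[y₀ + 2y₁ + 2y₂ + 2y₃ + 2y₄ + 2y₅ + 2y₆ + y₇] = 0.5·(94.09) = 47.0450.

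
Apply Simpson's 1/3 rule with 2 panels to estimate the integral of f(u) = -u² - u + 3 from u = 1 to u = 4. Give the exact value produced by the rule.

h = (4 − 1)/2 = 1.5.
Nodes u₀,…,u₂ = 1, 2.5, 4.
f(u) = -u² - u + 3: f₀=1, f₁=-5.75, f₂=-17.
(h/3)·[f₀ + 4f₁ + f₂] = 0.5·(-39) = -19.5.

-19.5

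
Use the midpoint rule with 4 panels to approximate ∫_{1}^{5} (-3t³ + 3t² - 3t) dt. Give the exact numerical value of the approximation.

-372

h = (5 − 1)/4 = 1.
Midpoints m₁,…,m₄ = 1.5, 2.5, 3.5, 4.5.
f(m₁)=-7.875, f(m₂)=-35.625, f(m₃)=-102.375, f(m₄)=-226.125.
h·[f(m₁) + f(m₂) + f(m₃) + f(m₄)] = 1·(-372) = -372.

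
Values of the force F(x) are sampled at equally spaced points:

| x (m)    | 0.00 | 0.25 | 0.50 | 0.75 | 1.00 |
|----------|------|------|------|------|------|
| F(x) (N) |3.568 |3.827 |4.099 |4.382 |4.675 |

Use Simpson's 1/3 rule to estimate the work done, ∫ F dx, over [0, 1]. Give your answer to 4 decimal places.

4.1064

h = 0.25, n = 4.
(h/3)·[y₀ + 4y₁ + 2y₂ + 4y₃ + y₄] = 0.083333·(49.277) = 4.1064.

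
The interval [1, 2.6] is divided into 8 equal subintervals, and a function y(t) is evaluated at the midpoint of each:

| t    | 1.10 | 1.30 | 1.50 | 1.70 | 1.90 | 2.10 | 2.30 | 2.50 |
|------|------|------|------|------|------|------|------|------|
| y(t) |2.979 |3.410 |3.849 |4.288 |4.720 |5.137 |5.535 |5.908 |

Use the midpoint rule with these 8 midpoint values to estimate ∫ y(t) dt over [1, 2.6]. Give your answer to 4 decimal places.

7.1652

h = 0.2, n = 8.
h·[y(m₁) + y(m₂) + y(m₃) + y(m₄) + y(m₅) + y(m₆) + y(m₇) + y(m₈)] = 0.2·(35.826) = 7.1652.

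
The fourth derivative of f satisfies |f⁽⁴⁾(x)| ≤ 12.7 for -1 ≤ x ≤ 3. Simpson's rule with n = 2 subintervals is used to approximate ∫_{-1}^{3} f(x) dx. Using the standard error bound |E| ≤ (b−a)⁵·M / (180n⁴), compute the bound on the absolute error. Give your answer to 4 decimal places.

4.5156

|E| ≤ (4)⁵·12.7 / (180·2⁴) = 13004.8/2880 = 4.5156.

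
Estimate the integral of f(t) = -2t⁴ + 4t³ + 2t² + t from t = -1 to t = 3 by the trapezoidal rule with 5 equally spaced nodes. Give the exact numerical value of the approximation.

h = (3 − (-1))/4 = 1.
Nodes t₀,…,t₄ = -1, 0, 1, 2, 3.
f(t) = -2t⁴ + 4t³ + 2t² + t: f₀=-5, f₁=0, f₂=5, f₃=10, f₄=-33.
(h/2)·[f₀ + 2f₁ + 2f₂ + 2f₃ + f₄] = 0.5·(-8) = -4.

-4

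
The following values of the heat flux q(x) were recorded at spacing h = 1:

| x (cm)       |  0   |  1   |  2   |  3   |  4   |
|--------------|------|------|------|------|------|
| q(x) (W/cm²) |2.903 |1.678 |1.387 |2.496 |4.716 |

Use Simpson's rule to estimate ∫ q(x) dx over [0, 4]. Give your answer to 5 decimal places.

9.02967

h = 1, n = 4.
(h/3)·[y₀ + 4y₁ + 2y₂ + 4y₃ + y₄] = 0.333333·(27.089) = 9.02967.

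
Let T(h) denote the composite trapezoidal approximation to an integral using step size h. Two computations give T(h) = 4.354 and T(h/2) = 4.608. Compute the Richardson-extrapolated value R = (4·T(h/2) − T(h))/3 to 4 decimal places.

R = (4·T(h/2) − T(h)) / 3 = (4·4.608 − 4.354)/3 = (14.078)/3 = 4.6927.

4.6927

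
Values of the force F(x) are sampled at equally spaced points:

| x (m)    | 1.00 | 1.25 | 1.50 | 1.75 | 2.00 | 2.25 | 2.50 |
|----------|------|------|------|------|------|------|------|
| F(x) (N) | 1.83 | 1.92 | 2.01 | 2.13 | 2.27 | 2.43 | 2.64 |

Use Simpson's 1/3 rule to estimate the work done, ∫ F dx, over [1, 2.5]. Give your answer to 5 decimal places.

3.24583

h = 0.25, n = 6.
(h/3)·[y₀ + 4y₁ + 2y₂ + 4y₃ + 2y₄ + 4y₅ + y₆] = 0.083333·(38.95) = 3.24583.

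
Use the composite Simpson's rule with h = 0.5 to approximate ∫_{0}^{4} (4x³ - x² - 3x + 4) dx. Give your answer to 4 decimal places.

226.6667

h = (4 − 0)/8 = 0.5.
Nodes x₀,…,x₈ = 0, 0.5, 1, 1.5, 2, 2.5, 3, 3.5, 4.
f(x) = 4x³ - x² - 3x + 4: f₀=4, f₁=2.75, f₂=4, f₃=10.75, f₄=26, f₅=52.75, f₆=94, f₇=152.75, f₈=232.
(h/3)·[f₀ + 4f₁ + 2f₂ + 4f₃ + 2f₄ + 4f₅ + 2f₆ + 4f₇ + f₈] = 0.166667·(1360) = 226.6667.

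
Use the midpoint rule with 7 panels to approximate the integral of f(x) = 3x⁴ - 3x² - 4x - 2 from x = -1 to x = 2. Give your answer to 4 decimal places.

-1.8799

h = (2 − (-1))/7 = 0.428571.
Midpoints m₁,…,m₇ = -0.785714, -0.357143, 0.071429, 0.5, 0.928571, 1.357143, 1.785714.
f(m₁)=0.434168, f(m₂)=-0.905274, f(m₃)=-2.300942, f(m₄)=-4.5625, f(m₅)=-6.070622, f(m₆)=-2.776994, f(m₇)=11.795684.
h·[f(m₁) + f(m₂) + f(m₃) + f(m₄) + f(m₅) + f(m₆) + f(m₇)] = 0.428571·(-4.386480) = -1.8799.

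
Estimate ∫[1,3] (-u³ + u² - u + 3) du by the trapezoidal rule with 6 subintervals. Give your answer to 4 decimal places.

-9.5185

h = (3 − 1)/6 = 0.333333.
Nodes u₀,…,u₆ = 1, 1.333333, 1.666667, 2, 2.333333, 2.666667, 3.
f(u) = -u³ + u² - u + 3: f₀=2, f₁=1.074074, f₂=-0.518519, f₃=-3, f₄=-6.592593, f₅=-11.518519, f₆=-18.
(h/2)·[f₀ + 2f₁ + 2f₂ + 2f₃ + 2f₄ + 2f₅ + f₆] = 0.166667·(-57.111111) = -9.5185.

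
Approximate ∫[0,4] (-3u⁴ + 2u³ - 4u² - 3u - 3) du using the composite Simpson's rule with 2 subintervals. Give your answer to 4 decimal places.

-633.3333

h = (4 − 0)/2 = 2.
Nodes u₀,…,u₂ = 0, 2, 4.
f(u) = -3u⁴ + 2u³ - 4u² - 3u - 3: f₀=-3, f₁=-57, f₂=-719.
(h/3)·[f₀ + 4f₁ + f₂] = 0.666667·(-950) = -633.3333.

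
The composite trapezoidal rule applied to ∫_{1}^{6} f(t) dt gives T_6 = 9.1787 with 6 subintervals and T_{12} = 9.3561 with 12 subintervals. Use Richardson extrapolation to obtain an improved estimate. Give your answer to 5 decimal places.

R = (4·T_{12} − T_6) / 3 = (4·9.3561 − 9.1787)/3 = (28.2457)/3 = 9.41523.

9.41523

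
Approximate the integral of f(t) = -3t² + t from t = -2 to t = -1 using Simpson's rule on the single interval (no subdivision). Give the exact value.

-8.5

S = (b−a)/6 · [f(-2) + 4f(-1.5) + f(-1)] = 0.166667·[(-14) + 4·(-8.25) + (-4)] = -8.5.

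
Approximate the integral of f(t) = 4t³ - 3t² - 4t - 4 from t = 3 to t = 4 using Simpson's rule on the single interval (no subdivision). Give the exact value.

120

S = (b−a)/6 · [f(3) + 4f(3.5) + f(4)] = 0.166667·[65 + 4·116.75 + 188] = 120.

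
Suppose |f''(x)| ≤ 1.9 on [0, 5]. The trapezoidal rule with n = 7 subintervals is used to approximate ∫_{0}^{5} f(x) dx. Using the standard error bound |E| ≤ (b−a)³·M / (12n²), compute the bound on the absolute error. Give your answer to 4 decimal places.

|E| ≤ (5)³·1.9 / (12·7²) = 237.5/588 = 0.4039.

0.4039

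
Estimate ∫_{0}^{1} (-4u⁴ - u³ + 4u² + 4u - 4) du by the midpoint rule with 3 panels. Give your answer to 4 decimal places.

-1.6672

h = (1 − 0)/3 = 0.333333.
Midpoints m₁,…,m₃ = 0.166667, 0.5, 0.833333.
f(m₁)=-3.229938, f(m₂)=-1.375, f(m₃)=-0.396605.
h·[f(m₁) + f(m₂) + f(m₃)] = 0.333333·(-5.001543) = -1.6672.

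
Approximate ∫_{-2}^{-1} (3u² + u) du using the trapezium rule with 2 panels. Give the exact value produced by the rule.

h = (-1 − (-2))/2 = 0.5.
Nodes u₀,…,u₂ = -2, -1.5, -1.
f(u) = 3u² + u: f₀=10, f₁=5.25, f₂=2.
(h/2)·[f₀ + 2f₁ + f₂] = 0.25·(22.5) = 5.625.

5.625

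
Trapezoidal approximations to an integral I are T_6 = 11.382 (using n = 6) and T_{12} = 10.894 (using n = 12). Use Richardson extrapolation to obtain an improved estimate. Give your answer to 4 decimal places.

R = (4·T_{12} − T_6) / 3 = (4·10.894 − 11.382)/3 = (32.194)/3 = 10.7313.

10.7313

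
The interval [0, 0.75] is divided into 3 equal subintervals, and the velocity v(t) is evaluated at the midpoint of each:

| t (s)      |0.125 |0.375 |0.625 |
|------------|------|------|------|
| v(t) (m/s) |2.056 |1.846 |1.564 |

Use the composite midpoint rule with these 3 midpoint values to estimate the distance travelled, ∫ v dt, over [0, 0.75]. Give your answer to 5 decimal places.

1.36650

h = 0.25, n = 3.
h·[y(m₁) + y(m₂) + y(m₃)] = 0.25·(5.466) = 1.36650.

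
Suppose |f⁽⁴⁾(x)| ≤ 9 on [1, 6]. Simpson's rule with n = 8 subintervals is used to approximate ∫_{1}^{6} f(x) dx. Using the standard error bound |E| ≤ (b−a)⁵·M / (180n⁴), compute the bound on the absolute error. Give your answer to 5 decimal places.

|E| ≤ (5)⁵·9 / (180·8⁴) = 28125/737280 = 0.03815.

0.03815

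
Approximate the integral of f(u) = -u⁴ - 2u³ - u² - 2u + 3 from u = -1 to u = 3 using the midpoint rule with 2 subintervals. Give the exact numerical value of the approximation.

-68

h = (3 − (-1))/2 = 2.
Midpoints m₁,…,m₂ = 0, 2.
f(m₁)=3, f(m₂)=-37.
h·[f(m₁) + f(m₂)] = 2·(-34) = -68.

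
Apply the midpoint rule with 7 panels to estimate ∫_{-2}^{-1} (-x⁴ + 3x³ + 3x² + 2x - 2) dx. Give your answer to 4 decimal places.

h = (-1 − (-2))/7 = 0.142857.
Midpoints m₁,…,m₇ = -1.928571, -1.785714, -1.642857, -1.5, -1.357143, -1.214286, -1.071429.
f(m₁)=-30.052140, f(m₂)=-23.256117, f(m₃)=-17.775380, f(m₄)=-13.4375, f(m₅)=-10.080045, f(m₆)=-7.550578, f(m₇)=-5.706659.
h·[f(m₁) + f(m₂) + f(m₃) + f(m₄) + f(m₅) + f(m₆) + f(m₇)] = 0.142857·(-107.858418) = -15.4083.

-15.4083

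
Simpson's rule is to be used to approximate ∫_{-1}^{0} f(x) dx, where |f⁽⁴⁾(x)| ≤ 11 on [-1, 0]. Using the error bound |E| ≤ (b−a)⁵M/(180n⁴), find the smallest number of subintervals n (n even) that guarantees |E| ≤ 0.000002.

Need 11/(180n⁴) ≤ 0.000002.
n⁴ ≥ 11/(180·0.000002) = 30555.6 ⇒ n ≥ 13.2213, so the smallest even n is 14. (n must be even for Simpson's rule.)

14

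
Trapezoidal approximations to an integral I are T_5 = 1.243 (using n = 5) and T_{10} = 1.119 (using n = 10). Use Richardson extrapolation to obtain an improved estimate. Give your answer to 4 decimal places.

R = (4·T_{10} − T_5) / 3 = (4·1.119 − 1.243)/3 = (3.233)/3 = 1.0777.

1.0777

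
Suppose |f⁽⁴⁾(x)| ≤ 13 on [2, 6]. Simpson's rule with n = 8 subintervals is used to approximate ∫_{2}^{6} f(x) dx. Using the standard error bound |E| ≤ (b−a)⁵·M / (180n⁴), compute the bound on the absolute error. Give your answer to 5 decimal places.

|E| ≤ (4)⁵·13 / (180·8⁴) = 13312/737280 = 0.01806.

0.01806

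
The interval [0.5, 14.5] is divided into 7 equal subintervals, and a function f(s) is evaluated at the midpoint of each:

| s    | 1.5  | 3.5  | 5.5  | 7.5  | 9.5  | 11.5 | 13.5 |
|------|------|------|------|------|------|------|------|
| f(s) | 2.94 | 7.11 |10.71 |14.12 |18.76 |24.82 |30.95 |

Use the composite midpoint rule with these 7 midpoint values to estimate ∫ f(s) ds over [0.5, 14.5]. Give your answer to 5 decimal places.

h = 2, n = 7.
h·[y(m₁) + y(m₂) + y(m₃) + y(m₄) + y(m₅) + y(m₆) + y(m₇)] = 2·(109.41) = 218.82000.

218.82000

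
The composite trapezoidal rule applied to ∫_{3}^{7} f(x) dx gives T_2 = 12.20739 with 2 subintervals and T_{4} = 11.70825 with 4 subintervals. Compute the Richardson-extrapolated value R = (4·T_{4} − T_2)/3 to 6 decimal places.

11.541870

R = (4·T_{4} − T_2) / 3 = (4·11.70825 − 12.20739)/3 = (34.62561)/3 = 11.541870.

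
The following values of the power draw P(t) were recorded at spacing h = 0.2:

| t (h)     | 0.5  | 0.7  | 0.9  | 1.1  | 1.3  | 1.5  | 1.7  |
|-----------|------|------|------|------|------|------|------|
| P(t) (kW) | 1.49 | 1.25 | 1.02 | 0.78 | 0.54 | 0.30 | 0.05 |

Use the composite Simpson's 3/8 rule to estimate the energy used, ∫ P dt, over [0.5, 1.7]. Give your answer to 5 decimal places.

h = 0.2, n = 6.
(3h/8)·[y₀ + 3y₁ + 3y₂ + 2y₃ + 3y₄ + 3y₅ + y₆] = 0.075·(12.43) = 0.93225.

0.93225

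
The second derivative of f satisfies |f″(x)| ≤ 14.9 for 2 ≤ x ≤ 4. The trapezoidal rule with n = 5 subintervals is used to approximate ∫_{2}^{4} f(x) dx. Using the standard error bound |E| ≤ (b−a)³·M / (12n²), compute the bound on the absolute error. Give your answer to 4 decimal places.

0.3973

|E| ≤ (2)³·14.9 / (12·5²) = 119.2/300 = 0.3973.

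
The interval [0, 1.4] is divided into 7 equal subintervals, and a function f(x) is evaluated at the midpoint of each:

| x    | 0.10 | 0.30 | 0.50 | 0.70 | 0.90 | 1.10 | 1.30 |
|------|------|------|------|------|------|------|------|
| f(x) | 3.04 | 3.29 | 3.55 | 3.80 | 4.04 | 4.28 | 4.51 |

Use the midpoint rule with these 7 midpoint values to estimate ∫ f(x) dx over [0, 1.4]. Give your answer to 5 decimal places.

5.30200

h = 0.2, n = 7.
h·[y(m₁) + y(m₂) + y(m₃) + y(m₄) + y(m₅) + y(m₆) + y(m₇)] = 0.2·(26.51) = 5.30200.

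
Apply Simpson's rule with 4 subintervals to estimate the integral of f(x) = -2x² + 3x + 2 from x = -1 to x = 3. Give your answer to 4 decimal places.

1.3333

h = (3 − (-1))/4 = 1.
Nodes x₀,…,x₄ = -1, 0, 1, 2, 3.
f(x) = -2x² + 3x + 2: f₀=-3, f₁=2, f₂=3, f₃=0, f₄=-7.
(h/3)·[f₀ + 4f₁ + 2f₂ + 4f₃ + f₄] = 0.333333·(4) = 1.3333.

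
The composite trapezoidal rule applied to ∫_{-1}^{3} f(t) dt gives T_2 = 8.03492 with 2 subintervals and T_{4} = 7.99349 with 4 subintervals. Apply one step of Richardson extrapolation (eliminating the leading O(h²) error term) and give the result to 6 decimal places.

7.979680

R = (4·T_{4} − T_2) / 3 = (4·7.99349 − 8.03492)/3 = (23.93904)/3 = 7.979680.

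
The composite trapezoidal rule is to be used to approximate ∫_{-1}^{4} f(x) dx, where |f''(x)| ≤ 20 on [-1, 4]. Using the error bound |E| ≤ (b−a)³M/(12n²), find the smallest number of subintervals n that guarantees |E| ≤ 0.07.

Need 2500/(12n²) ≤ 0.07.
n² ≥ 2500/(12·0.07) = 2976.19 ⇒ n ≥ 54.5545, so the smallest n is 55.

55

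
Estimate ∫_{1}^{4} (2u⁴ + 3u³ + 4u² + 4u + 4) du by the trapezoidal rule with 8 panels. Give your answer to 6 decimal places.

734.215576

h = (4 − 1)/8 = 0.375.
Nodes u₀,…,u₈ = 1, 1.375, 1.75, 2.125, 2.5, 2.875, 3.25, 3.625, 4.
f(u) = 2u⁴ + 3u³ + 4u² + 4u + 4: f₀=17, f₁=32.01025390625, f₂=58.0859375, f₃=100.13134765625, f₄=164, f₅=256.49462890625, f₆=385.3671875, f₇=559.31884765625, f₈=788.
(h/2)·[f₀ + 2f₁ + 2f₂ + 2f₃ + 2f₄ + 2f₅ + 2f₆ + 2f₇ + f₈] = 0.1875·(3915.81640625) = 734.215576.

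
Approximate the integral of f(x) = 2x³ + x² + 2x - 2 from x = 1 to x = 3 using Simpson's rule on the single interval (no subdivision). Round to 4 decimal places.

S = (b−a)/6 · [f(1) + 4f(2) + f(3)] = 0.333333·[3 + 4·22 + 67] = 52.6667.

52.6667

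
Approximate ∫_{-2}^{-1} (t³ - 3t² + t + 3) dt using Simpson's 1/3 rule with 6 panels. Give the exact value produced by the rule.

-9.25

h = (-1 − (-2))/6 = 0.166667.
Nodes t₀,…,t₆ = -2, -1.833333, -1.666667, -1.5, -1.333333, -1.166667, -1.
f(t) = t³ - 3t² + t + 3: f₀=-19, f₁=-15.078704, f₂=-11.629630, f₃=-8.625, f₄=-6.037037, f₅=-3.837963, f₆=-2.
(h/3)·[f₀ + 4f₁ + 2f₂ + 4f₃ + 2f₄ + 4f₅ + f₆] = 0.055556·(-166.5) = -9.25.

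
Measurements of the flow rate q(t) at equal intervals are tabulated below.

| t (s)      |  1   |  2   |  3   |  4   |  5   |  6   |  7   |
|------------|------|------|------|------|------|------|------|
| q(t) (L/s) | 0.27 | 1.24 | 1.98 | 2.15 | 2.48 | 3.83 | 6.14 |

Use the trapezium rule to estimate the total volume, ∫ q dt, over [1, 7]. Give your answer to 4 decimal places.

h = 1, n = 6.
(h/2)·[y₀ + 2y₁ + 2y₂ + 2y₃ + 2y₄ + 2y₅ + y₆] = 0.5·(29.77) = 14.8850.

14.8850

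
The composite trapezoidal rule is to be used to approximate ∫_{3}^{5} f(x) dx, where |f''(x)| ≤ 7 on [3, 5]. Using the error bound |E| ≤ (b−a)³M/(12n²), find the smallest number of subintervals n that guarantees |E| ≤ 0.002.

Need 56/(12n²) ≤ 0.002.
n² ≥ 56/(12·0.002) = 2333.33 ⇒ n ≥ 48.3046, so the smallest n is 49.

49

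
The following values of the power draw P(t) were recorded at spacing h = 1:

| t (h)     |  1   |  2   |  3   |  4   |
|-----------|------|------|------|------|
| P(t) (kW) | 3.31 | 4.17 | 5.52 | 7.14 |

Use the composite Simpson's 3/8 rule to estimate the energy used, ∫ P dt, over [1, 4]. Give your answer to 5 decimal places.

14.82000

h = 1, n = 3.
(3h/8)·[y₀ + 3y₁ + 3y₂ + y₃] = 0.375·(39.52) = 14.82000.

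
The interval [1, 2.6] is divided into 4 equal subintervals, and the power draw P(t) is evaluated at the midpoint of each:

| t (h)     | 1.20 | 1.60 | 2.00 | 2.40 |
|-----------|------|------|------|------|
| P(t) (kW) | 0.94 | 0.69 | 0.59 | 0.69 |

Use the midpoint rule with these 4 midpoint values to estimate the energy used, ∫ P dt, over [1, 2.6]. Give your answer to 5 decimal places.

h = 0.4, n = 4.
h·[y(m₁) + y(m₂) + y(m₃) + y(m₄)] = 0.4·(2.91) = 1.16400.

1.16400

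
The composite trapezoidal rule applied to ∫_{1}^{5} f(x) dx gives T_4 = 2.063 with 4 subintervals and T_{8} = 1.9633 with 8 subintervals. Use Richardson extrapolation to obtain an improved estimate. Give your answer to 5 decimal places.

R = (4·T_{8} − T_4) / 3 = (4·1.9633 − 2.063)/3 = (5.7902)/3 = 1.93007.

1.93007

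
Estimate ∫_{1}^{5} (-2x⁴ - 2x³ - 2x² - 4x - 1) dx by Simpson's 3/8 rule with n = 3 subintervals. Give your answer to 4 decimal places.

h = (5 − 1)/3 = 1.333333.
Nodes x₀,…,x₃ = 1, 2.333333, 3.666667, 5.
f(x) = -2x⁴ - 2x³ - 2x² - 4x - 1: f₀=-11, f₁=-105.913580, f₂=-502.654321, f₃=-1571.
(3h/8)·[f₀ + 3f₁ + 3f₂ + f₃] = 0.5·(-3407.703704) = -1703.8519.

-1703.8519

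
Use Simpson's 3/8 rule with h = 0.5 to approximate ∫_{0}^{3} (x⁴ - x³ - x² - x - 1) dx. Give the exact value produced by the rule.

11.90625

h = (3 − 0)/6 = 0.5.
Nodes x₀,…,x₆ = 0, 0.5, 1, 1.5, 2, 2.5, 3.
f(x) = x⁴ - x³ - x² - x - 1: f₀=-1, f₁=-1.8125, f₂=-3, f₃=-3.0625, f₄=1, f₅=13.6875, f₆=41.
(3h/8)·[f₀ + 3f₁ + 3f₂ + 2f₃ + 3f₄ + 3f₅ + f₆] = 0.1875·(63.5) = 11.90625.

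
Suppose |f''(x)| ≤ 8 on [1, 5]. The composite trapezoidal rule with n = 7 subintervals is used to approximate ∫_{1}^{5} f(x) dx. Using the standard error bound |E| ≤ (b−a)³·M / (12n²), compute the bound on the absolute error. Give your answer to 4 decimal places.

|E| ≤ (4)³·8 / (12·7²) = 512/588 = 0.8707.

0.8707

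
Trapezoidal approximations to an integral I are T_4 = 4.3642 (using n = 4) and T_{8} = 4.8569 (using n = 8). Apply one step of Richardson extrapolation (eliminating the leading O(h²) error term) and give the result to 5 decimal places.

R = (4·T_{8} − T_4) / 3 = (4·4.8569 − 4.3642)/3 = (15.0634)/3 = 5.02113.

5.02113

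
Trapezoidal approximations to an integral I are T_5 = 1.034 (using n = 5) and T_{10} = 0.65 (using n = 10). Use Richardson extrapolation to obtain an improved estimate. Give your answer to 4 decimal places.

R = (4·T_{10} − T_5) / 3 = (4·0.65 − 1.034)/3 = (1.566)/3 = 0.5220.

0.5220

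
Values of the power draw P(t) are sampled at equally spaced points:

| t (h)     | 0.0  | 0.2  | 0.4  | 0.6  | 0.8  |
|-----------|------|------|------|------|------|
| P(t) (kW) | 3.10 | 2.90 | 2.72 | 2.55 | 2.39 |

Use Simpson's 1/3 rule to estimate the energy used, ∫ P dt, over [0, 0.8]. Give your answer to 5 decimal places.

h = 0.2, n = 4.
(h/3)·[y₀ + 4y₁ + 2y₂ + 4y₃ + y₄] = 0.066667·(32.73) = 2.18200.

2.18200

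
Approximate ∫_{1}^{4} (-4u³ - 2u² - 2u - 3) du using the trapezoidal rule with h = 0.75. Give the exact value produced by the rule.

h = (4 − 1)/4 = 0.75.
Nodes u₀,…,u₄ = 1, 1.75, 2.5, 3.25, 4.
f(u) = -4u³ - 2u² - 2u - 3: f₀=-11, f₁=-34.0625, f₂=-83, f₃=-167.9375, f₄=-299.
(h/2)·[f₀ + 2f₁ + 2f₂ + 2f₃ + f₄] = 0.375·(-880) = -330.

-330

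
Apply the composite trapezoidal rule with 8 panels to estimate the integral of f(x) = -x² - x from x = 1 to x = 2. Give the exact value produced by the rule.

h = (2 − 1)/8 = 0.125.
Nodes x₀,…,x₈ = 1, 1.125, 1.25, 1.375, 1.5, 1.625, 1.75, 1.875, 2.
f(x) = -x² - x: f₀=-2, f₁=-2.390625, f₂=-2.8125, f₃=-3.265625, f₄=-3.75, f₅=-4.265625, f₆=-4.8125, f₇=-5.390625, f₈=-6.
(h/2)·[f₀ + 2f₁ + 2f₂ + 2f₃ + 2f₄ + 2f₅ + 2f₆ + 2f₇ + f₈] = 0.0625·(-61.375) = -3.8359375.

-3.8359375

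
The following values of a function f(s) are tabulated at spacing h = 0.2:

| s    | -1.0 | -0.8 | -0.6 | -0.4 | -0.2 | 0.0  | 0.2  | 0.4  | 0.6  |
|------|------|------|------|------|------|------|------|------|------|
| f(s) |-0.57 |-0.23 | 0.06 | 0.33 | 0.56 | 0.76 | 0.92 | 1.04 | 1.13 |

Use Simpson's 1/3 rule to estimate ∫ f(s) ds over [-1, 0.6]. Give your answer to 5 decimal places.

h = 0.2, n = 8.
(h/3)·[y₀ + 4y₁ + 2y₂ + 4y₃ + 2y₄ + 4y₅ + 2y₆ + 4y₇ + y₈] = 0.066667·(11.24) = 0.74933.

0.74933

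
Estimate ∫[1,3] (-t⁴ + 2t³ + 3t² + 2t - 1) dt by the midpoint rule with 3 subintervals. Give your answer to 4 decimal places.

h = (3 − 1)/3 = 0.666667.
Midpoints m₁,…,m₃ = 1.333333, 2, 2.666667.
f(m₁)=8.580247, f(m₂)=15, f(m₃)=13.024691.
h·[f(m₁) + f(m₂) + f(m₃)] = 0.666667·(36.604938) = 24.4033.

24.4033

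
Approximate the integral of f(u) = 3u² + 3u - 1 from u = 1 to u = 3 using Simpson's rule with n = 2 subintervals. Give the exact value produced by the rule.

36

h = (3 − 1)/2 = 1.
Nodes u₀,…,u₂ = 1, 2, 3.
f(u) = 3u² + 3u - 1: f₀=5, f₁=17, f₂=35.
(h/3)·[f₀ + 4f₁ + f₂] = 0.333333·(108) = 36.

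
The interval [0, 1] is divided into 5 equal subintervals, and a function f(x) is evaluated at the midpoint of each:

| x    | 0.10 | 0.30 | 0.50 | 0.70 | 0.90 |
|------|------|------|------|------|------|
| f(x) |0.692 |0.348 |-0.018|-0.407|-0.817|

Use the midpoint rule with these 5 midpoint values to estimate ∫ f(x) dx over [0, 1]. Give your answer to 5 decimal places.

h = 0.2, n = 5.
h·[y(m₁) + y(m₂) + y(m₃) + y(m₄) + y(m₅)] = 0.2·(-0.202) = -0.04040.

-0.04040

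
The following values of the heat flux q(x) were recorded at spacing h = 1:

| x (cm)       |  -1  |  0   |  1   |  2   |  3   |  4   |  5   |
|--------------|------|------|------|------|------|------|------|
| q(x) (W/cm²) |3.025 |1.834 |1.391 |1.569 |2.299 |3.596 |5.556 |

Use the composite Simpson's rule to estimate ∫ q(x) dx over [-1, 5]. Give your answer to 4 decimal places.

14.6523

h = 1, n = 6.
(h/3)·[y₀ + 4y₁ + 2y₂ + 4y₃ + 2y₄ + 4y₅ + y₆] = 0.333333·(43.957) = 14.6523.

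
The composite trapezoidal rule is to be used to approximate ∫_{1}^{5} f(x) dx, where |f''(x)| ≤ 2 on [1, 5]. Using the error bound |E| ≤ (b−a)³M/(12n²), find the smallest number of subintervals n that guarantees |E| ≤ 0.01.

33

Need 128/(12n²) ≤ 0.01.
n² ≥ 128/(12·0.01) = 1066.67 ⇒ n ≥ 32.6599, so the smallest n is 33.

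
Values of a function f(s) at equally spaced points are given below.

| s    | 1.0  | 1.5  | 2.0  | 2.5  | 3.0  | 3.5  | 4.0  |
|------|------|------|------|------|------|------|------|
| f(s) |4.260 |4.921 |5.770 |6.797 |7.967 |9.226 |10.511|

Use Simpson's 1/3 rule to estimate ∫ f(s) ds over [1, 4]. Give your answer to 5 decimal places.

21.00350

h = 0.5, n = 6.
(h/3)·[y₀ + 4y₁ + 2y₂ + 4y₃ + 2y₄ + 4y₅ + y₆] = 0.166667·(126.021) = 21.00350.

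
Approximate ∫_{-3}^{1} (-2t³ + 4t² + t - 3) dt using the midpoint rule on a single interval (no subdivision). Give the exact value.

M = (b−a)·f(-1) = 4·(2) = 8.

8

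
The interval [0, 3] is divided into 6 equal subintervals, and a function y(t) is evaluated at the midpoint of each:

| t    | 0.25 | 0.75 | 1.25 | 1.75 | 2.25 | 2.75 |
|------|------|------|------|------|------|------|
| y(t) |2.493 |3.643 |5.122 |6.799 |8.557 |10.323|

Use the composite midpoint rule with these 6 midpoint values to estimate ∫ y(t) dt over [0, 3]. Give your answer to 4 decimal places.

18.4685

h = 0.5, n = 6.
h·[y(m₁) + y(m₂) + y(m₃) + y(m₄) + y(m₅) + y(m₆)] = 0.5·(36.937) = 18.4685.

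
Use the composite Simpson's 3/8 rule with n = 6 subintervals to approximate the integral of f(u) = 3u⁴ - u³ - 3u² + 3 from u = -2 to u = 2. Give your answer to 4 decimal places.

35.1111

h = (2 − (-2))/6 = 0.666667.
Nodes u₀,…,u₆ = -2, -1.333333, -0.666667, 0, 0.666667, 1.333333, 2.
f(u) = 3u⁴ - u³ - 3u² + 3: f₀=47, f₁=9.518519, f₂=2.555556, f₃=3, f₄=1.962963, f₅=4.777778, f₆=31.
(3h/8)·[f₀ + 3f₁ + 3f₂ + 2f₃ + 3f₄ + 3f₅ + f₆] = 0.25·(140.444444) = 35.1111.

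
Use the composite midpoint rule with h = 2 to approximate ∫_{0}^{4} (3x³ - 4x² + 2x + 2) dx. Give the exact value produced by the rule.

h = (4 − 0)/2 = 2.
Midpoints m₁,…,m₂ = 1, 3.
f(m₁)=3, f(m₂)=53.
h·[f(m₁) + f(m₂)] = 2·(56) = 112.

112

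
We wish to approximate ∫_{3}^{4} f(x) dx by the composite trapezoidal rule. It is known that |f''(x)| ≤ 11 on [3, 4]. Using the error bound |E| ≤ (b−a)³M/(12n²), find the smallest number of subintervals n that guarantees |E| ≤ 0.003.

18

Need 11/(12n²) ≤ 0.003.
n² ≥ 11/(12·0.003) = 305.556 ⇒ n ≥ 17.4801, so the smallest n is 18.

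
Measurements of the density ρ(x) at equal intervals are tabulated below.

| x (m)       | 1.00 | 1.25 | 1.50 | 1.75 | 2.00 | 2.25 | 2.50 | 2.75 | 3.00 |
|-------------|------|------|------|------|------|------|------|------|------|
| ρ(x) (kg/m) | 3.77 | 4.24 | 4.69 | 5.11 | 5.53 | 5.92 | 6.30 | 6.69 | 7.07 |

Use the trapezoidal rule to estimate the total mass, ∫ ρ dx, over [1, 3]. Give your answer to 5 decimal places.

10.97500

h = 0.25, n = 8.
(h/2)·[y₀ + 2y₁ + 2y₂ + 2y₃ + 2y₄ + 2y₅ + 2y₆ + 2y₇ + y₈] = 0.125·(87.80) = 10.97500.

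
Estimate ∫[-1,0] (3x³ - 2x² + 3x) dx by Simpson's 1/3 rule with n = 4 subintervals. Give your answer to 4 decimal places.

h = (0 − (-1))/4 = 0.25.
Nodes x₀,…,x₄ = -1, -0.75, -0.5, -0.25, 0.
f(x) = 3x³ - 2x² + 3x: f₀=-8, f₁=-4.640625, f₂=-2.375, f₃=-0.921875, f₄=0.
(h/3)·[f₀ + 4f₁ + 2f₂ + 4f₃ + f₄] = 0.083333·(-35) = -2.9167.

-2.9167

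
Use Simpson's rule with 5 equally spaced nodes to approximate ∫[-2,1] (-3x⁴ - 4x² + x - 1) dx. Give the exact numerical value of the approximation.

-36.6796875

h = (1 − (-2))/4 = 0.75.
Nodes x₀,…,x₄ = -2, -1.25, -0.5, 0.25, 1.
f(x) = -3x⁴ - 4x² + x - 1: f₀=-67, f₁=-15.82421875, f₂=-2.6875, f₃=-1.01171875, f₄=-7.
(h/3)·[f₀ + 4f₁ + 2f₂ + 4f₃ + f₄] = 0.25·(-146.71875) = -36.6796875.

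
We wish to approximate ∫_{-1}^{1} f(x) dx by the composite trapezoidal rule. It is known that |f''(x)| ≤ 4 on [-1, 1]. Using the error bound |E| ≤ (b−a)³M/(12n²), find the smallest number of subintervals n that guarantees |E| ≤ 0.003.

30

Need 32/(12n²) ≤ 0.003.
n² ≥ 32/(12·0.003) = 888.889 ⇒ n ≥ 29.8142, so the smallest n is 30.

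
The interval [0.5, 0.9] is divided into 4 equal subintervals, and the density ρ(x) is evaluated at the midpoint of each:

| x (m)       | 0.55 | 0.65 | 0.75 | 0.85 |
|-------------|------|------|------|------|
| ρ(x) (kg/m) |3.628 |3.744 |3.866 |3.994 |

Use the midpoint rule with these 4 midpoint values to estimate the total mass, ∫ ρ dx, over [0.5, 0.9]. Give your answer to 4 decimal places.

h = 0.1, n = 4.
h·[y(m₁) + y(m₂) + y(m₃) + y(m₄)] = 0.1·(15.232) = 1.5232.

1.5232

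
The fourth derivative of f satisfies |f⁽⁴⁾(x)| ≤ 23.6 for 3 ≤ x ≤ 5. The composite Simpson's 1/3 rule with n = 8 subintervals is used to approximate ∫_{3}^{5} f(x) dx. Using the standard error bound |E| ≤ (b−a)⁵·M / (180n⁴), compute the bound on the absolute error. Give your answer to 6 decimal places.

0.001024

|E| ≤ (2)⁵·23.6 / (180·8⁴) = 755.2/737280 = 0.001024.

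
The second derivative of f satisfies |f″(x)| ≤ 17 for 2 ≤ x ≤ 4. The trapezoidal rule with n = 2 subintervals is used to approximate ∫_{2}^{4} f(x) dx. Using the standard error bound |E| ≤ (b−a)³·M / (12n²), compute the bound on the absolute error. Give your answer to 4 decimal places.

2.8333

|E| ≤ (2)³·17 / (12·2²) = 136/48 = 2.8333.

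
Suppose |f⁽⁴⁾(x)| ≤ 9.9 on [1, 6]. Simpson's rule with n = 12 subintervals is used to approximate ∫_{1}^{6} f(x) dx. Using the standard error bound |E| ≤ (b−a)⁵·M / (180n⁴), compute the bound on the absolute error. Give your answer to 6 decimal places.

0.008289

|E| ≤ (5)⁵·9.9 / (180·12⁴) = 30937.5/3732480 = 0.008289.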